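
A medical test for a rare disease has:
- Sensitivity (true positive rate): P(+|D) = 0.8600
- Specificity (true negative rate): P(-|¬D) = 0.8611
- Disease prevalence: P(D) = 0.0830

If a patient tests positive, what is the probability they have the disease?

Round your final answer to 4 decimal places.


Let D = has disease, + = positive test

Given:
- P(D) = 0.0830 (prevalence)
- P(+|D) = 0.8600 (sensitivity)
- P(-|¬D) = 0.8611 (specificity)
- P(+|¬D) = 0.1389 (false positive rate = 1 - specificity)

Step 1: Find P(+)
P(+) = P(+|D)P(D) + P(+|¬D)P(¬D)
     = 0.8600 × 0.0830 + 0.1389 × 0.9170
     = 0.07138000 + 0.12737130
     = 0.19875130

Step 2: Apply Bayes' theorem for P(D|+)
P(D|+) = P(+|D)P(D) / P(+)
       = 0.07138000 / 0.19875130
       = 0.3591


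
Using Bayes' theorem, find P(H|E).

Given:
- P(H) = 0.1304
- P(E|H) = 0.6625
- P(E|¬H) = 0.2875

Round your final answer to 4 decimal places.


Bayes' theorem: P(H|E) = P(E|H) × P(H) / P(E)

Step 1: Calculate P(E) using law of total probability
P(E) = P(E|H)P(H) + P(E|¬H)P(¬H)
     = 0.6625 × 0.1304 + 0.2875 × 0.8696
     = 0.08639000 + 0.25001000
     = 0.33640000

Step 2: Apply Bayes' theorem
P(H|E) = P(E|H) × P(H) / P(E)
       = 0.08639000 / 0.33640000
       = 0.2568


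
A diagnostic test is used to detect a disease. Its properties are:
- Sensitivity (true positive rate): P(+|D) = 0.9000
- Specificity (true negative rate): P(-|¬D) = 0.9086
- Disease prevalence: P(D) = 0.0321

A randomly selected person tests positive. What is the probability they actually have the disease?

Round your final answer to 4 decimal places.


Let D = has disease, + = positive test

Given:
- P(D) = 0.0321 (prevalence)
- P(+|D) = 0.9000 (sensitivity)
- P(-|¬D) = 0.9086 (specificity)
- P(+|¬D) = 0.0914 (false positive rate = 1 - specificity)

Step 1: Find P(+)
P(+) = P(+|D)P(D) + P(+|¬D)P(¬D)
     = 0.9000 × 0.0321 + 0.0914 × 0.9679
     = 0.02889000 + 0.08846606
     = 0.11735606

Step 2: Apply Bayes' theorem for P(D|+)
P(D|+) = P(+|D)P(D) / P(+)
       = 0.02889000 / 0.11735606
       = 0.2462


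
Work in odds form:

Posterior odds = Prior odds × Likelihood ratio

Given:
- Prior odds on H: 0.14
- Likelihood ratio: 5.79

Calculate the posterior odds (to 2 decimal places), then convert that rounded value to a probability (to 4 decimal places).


Step 1: Calculate posterior odds
Posterior odds = Prior odds × LR
               = 0.14 × 5.79
               = 0.81

Step 2: Convert to probability
P(H|E) = Posterior odds / (1 + Posterior odds)
       = 0.81 / (1 + 0.81)
       = 0.81 / 1.81
       = 0.4475

The evidence increased P(H) from 0.1228 to 0.4475.


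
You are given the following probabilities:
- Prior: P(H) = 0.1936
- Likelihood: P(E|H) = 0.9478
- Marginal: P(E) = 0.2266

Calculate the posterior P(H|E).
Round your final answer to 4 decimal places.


Using Bayes' theorem:

P(H|E) = P(E|H) × P(H) / P(E)
       = 0.9478 × 0.1936 / 0.2266
       = 0.18349408 / 0.2266
       = 0.8098

The evidence strengthens our belief in H.
Prior: 0.1936 → Posterior: 0.8098


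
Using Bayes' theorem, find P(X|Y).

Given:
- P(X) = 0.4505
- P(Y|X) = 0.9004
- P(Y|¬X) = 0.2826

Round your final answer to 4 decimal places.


Bayes' theorem: P(X|Y) = P(Y|X) × P(X) / P(Y)

Step 1: Calculate P(Y) using law of total probability
P(Y) = P(Y|X)P(X) + P(Y|¬X)P(¬X)
     = 0.9004 × 0.4505 + 0.2826 × 0.5495
     = 0.40563020 + 0.15528870
     = 0.56091890

Step 2: Apply Bayes' theorem
P(X|Y) = P(Y|X) × P(X) / P(Y)
       = 0.40563020 / 0.56091890
       = 0.7232


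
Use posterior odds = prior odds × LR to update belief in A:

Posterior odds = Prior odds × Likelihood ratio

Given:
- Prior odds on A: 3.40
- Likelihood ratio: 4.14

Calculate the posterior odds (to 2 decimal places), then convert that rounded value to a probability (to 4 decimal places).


Step 1: Calculate posterior odds
Posterior odds = Prior odds × LR
               = 3.40 × 4.14
               = 14.08

Step 2: Convert to probability
P(A|E) = Posterior odds / (1 + Posterior odds)
       = 14.08 / (1 + 14.08)
       = 14.08 / 15.08
       = 0.9337

The evidence increased P(A) from 0.7727 to 0.9337.


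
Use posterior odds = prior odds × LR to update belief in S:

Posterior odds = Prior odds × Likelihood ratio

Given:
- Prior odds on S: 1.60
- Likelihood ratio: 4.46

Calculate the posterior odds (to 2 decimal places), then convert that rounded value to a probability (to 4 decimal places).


Step 1: Calculate posterior odds
Posterior odds = Prior odds × LR
               = 1.60 × 4.46
               = 7.14

Step 2: Convert to probability
P(S|E) = Posterior odds / (1 + Posterior odds)
       = 7.14 / (1 + 7.14)
       = 7.14 / 8.14
       = 0.8771

The evidence increased P(S) from 0.6154 to 0.8771.


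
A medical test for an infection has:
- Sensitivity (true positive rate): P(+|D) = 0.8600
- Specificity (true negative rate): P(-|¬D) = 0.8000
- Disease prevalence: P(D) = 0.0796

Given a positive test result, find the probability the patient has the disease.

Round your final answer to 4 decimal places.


Let D = has disease, + = positive test

Given:
- P(D) = 0.0796 (prevalence)
- P(+|D) = 0.8600 (sensitivity)
- P(-|¬D) = 0.8000 (specificity)
- P(+|¬D) = 0.2000 (false positive rate = 1 - specificity)

Step 1: Find P(+)
P(+) = P(+|D)P(D) + P(+|¬D)P(¬D)
     = 0.8600 × 0.0796 + 0.2000 × 0.9204
     = 0.06845600 + 0.18408000
     = 0.25253600

Step 2: Apply Bayes' theorem for P(D|+)
P(D|+) = P(+|D)P(D) / P(+)
       = 0.06845600 / 0.25253600
       = 0.2711


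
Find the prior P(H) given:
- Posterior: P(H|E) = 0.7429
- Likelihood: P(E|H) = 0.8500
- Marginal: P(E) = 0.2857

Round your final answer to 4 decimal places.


From Bayes' theorem: P(H|E) = P(E|H) × P(H) / P(E)

Rearranging for P(H):
P(H) = P(H|E) × P(E) / P(E|H)
     = 0.7429 × 0.2857 / 0.8500
     = 0.21224653 / 0.8500
     = 0.2497


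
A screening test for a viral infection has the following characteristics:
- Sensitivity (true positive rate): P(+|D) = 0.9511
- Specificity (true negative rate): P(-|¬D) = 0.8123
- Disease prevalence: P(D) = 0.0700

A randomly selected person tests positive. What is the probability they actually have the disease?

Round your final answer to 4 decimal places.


Let D = has disease, + = positive test

Given:
- P(D) = 0.0700 (prevalence)
- P(+|D) = 0.9511 (sensitivity)
- P(-|¬D) = 0.8123 (specificity)
- P(+|¬D) = 0.1877 (false positive rate = 1 - specificity)

Step 1: Find P(+)
P(+) = P(+|D)P(D) + P(+|¬D)P(¬D)
     = 0.9511 × 0.0700 + 0.1877 × 0.9300
     = 0.06657700 + 0.17456100
     = 0.24113800

Step 2: Apply Bayes' theorem for P(D|+)
P(D|+) = P(+|D)P(D) / P(+)
       = 0.06657700 / 0.24113800
       = 0.2761


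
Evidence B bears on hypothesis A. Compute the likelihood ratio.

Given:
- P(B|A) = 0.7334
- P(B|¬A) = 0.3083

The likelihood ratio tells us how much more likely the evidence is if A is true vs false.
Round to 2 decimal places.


Likelihood Ratio (LR) = P(B|A) / P(B|¬A)

LR = 0.7334 / 0.3083
   = 2.38

The evidence is 2.38 times more likely if A is true than if A is false.
Because LR exceeds 1, B is evidence for A.


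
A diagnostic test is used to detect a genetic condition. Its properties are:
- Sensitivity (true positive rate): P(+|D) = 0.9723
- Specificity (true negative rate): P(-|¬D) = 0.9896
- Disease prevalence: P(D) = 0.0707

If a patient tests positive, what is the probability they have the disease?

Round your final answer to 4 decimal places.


Let D = has disease, + = positive test

Given:
- P(D) = 0.0707 (prevalence)
- P(+|D) = 0.9723 (sensitivity)
- P(-|¬D) = 0.9896 (specificity)
- P(+|¬D) = 0.0104 (false positive rate = 1 - specificity)

Step 1: Find P(+)
P(+) = P(+|D)P(D) + P(+|¬D)P(¬D)
     = 0.9723 × 0.0707 + 0.0104 × 0.9293
     = 0.06874161 + 0.00966472
     = 0.07840633

Step 2: Apply Bayes' theorem for P(D|+)
P(D|+) = P(+|D)P(D) / P(+)
       = 0.06874161 / 0.07840633
       = 0.8767


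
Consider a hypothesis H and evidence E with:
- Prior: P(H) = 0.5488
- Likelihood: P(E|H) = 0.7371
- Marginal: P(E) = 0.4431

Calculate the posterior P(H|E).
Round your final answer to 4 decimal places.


Using Bayes' theorem:

P(H|E) = P(E|H) × P(H) / P(E)
       = 0.7371 × 0.5488 / 0.4431
       = 0.40452048 / 0.4431
       = 0.9129

The evidence strengthens our belief in H.
Prior: 0.5488 → Posterior: 0.9129


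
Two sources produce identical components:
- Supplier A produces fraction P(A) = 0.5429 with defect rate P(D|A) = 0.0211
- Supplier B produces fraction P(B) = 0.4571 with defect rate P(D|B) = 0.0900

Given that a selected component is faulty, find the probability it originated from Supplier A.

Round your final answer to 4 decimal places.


Let A = from Supplier A, D = faulty

Given:
- P(A) = 0.5429, P(B) = 0.4571
- P(D|A) = 0.0211, P(D|B) = 0.0900

Step 1: Find P(D)
P(D) = P(D|A)P(A) + P(D|B)P(B)
     = 0.0211 × 0.5429 + 0.0900 × 0.4571
     = 0.01145519 + 0.04113900
     = 0.05259419

Step 2: Apply Bayes' theorem
P(A|D) = P(D|A)P(A) / P(D)
       = 0.01145519 / 0.05259419
       = 0.2178


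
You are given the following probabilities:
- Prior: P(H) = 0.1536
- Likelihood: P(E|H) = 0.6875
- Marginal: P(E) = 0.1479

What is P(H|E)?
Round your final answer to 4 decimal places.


Using Bayes' theorem:

P(H|E) = P(E|H) × P(H) / P(E)
       = 0.6875 × 0.1536 / 0.1479
       = 0.10560000 / 0.1479
       = 0.7140

The evidence strengthens our belief in H.
Prior: 0.1536 → Posterior: 0.7140


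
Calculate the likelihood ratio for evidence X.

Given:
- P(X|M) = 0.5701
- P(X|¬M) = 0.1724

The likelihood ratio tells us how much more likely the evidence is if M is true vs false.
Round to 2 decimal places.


Likelihood Ratio (LR) = P(X|M) / P(X|¬M)

LR = 0.5701 / 0.1724
   = 3.31

The evidence is 3.31 times more likely if M is true than if M is false.
Because LR exceeds 1, X is evidence for M.


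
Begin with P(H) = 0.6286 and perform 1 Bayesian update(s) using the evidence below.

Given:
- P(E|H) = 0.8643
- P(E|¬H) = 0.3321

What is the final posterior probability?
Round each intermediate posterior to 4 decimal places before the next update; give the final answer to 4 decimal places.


Sequential Bayesian updating:

Initial prior: P(H) = 0.6286

Update 1:
  P(E) = 0.8643 × 0.6286 + 0.3321 × 0.3714 = 0.54329898 + 0.12334194 = 0.66664092
  P(H|E) = 0.54329898 / 0.66664092 = 0.8150

Final posterior: 0.8150


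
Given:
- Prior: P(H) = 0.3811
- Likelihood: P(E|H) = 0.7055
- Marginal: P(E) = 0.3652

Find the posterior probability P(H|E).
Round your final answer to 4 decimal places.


Using Bayes' theorem:

P(H|E) = P(E|H) × P(H) / P(E)
       = 0.7055 × 0.3811 / 0.3652
       = 0.26886605 / 0.3652
       = 0.7362

The evidence strengthens our belief in H.
Prior: 0.3811 → Posterior: 0.7362


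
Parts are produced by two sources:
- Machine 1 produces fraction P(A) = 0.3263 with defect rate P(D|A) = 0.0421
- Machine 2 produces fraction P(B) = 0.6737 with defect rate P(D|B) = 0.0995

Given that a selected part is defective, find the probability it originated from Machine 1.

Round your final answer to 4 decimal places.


Let A = from Machine 1, D = defective

Given:
- P(A) = 0.3263, P(B) = 0.6737
- P(D|A) = 0.0421, P(D|B) = 0.0995

Step 1: Find P(D)
P(D) = P(D|A)P(A) + P(D|B)P(B)
     = 0.0421 × 0.3263 + 0.0995 × 0.6737
     = 0.01373723 + 0.06703315
     = 0.08077038

Step 2: Apply Bayes' theorem
P(A|D) = P(D|A)P(A) / P(D)
       = 0.01373723 / 0.08077038
       = 0.1701


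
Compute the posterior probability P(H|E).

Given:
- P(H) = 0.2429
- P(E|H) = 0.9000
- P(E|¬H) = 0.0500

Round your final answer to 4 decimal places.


Bayes' theorem: P(H|E) = P(E|H) × P(H) / P(E)

Step 1: Calculate P(E) using law of total probability
P(E) = P(E|H)P(H) + P(E|¬H)P(¬H)
     = 0.9000 × 0.2429 + 0.0500 × 0.7571
     = 0.21861000 + 0.03785500
     = 0.25646500

Step 2: Apply Bayes' theorem
P(H|E) = P(E|H) × P(H) / P(E)
       = 0.21861000 / 0.25646500
       = 0.8524


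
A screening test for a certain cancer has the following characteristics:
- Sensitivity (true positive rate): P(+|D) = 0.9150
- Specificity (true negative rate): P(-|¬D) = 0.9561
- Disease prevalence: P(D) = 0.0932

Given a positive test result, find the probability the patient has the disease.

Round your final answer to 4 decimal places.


Let D = has disease, + = positive test

Given:
- P(D) = 0.0932 (prevalence)
- P(+|D) = 0.9150 (sensitivity)
- P(-|¬D) = 0.9561 (specificity)
- P(+|¬D) = 0.0439 (false positive rate = 1 - specificity)

Step 1: Find P(+)
P(+) = P(+|D)P(D) + P(+|¬D)P(¬D)
     = 0.9150 × 0.0932 + 0.0439 × 0.9068
     = 0.08527800 + 0.03980852
     = 0.12508652

Step 2: Apply Bayes' theorem for P(D|+)
P(D|+) = P(+|D)P(D) / P(+)
       = 0.08527800 / 0.12508652
       = 0.6818


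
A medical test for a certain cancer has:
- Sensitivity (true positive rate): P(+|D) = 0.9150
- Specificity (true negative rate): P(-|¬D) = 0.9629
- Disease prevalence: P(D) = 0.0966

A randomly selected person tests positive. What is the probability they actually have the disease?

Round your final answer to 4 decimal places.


Let D = has disease, + = positive test

Given:
- P(D) = 0.0966 (prevalence)
- P(+|D) = 0.9150 (sensitivity)
- P(-|¬D) = 0.9629 (specificity)
- P(+|¬D) = 0.0371 (false positive rate = 1 - specificity)

Step 1: Find P(+)
P(+) = P(+|D)P(D) + P(+|¬D)P(¬D)
     = 0.9150 × 0.0966 + 0.0371 × 0.9034
     = 0.08838900 + 0.03351614
     = 0.12190514

Step 2: Apply Bayes' theorem for P(D|+)
P(D|+) = P(+|D)P(D) / P(+)
       = 0.08838900 / 0.12190514
       = 0.7251


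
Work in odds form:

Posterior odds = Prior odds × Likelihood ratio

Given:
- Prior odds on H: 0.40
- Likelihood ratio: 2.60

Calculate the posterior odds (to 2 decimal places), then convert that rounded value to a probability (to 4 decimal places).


Step 1: Calculate posterior odds
Posterior odds = Prior odds × LR
               = 0.40 × 2.60
               = 1.04

Step 2: Convert to probability
P(H|E) = Posterior odds / (1 + Posterior odds)
       = 1.04 / (1 + 1.04)
       = 1.04 / 2.04
       = 0.5098

The evidence increased P(H) from 0.2857 to 0.5098.


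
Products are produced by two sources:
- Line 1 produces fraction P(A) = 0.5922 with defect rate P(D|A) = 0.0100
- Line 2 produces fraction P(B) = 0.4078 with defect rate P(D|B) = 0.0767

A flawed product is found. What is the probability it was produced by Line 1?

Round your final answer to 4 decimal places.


Let A = from Line 1, D = flawed

Given:
- P(A) = 0.5922, P(B) = 0.4078
- P(D|A) = 0.0100, P(D|B) = 0.0767

Step 1: Find P(D)
P(D) = P(D|A)P(A) + P(D|B)P(B)
     = 0.0100 × 0.5922 + 0.0767 × 0.4078
     = 0.00592200 + 0.03127826
     = 0.03720026

Step 2: Apply Bayes' theorem
P(A|D) = P(D|A)P(A) / P(D)
       = 0.00592200 / 0.03720026
       = 0.1592


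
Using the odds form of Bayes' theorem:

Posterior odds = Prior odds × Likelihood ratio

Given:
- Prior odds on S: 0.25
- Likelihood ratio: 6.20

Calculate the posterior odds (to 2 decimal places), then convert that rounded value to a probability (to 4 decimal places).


Step 1: Calculate posterior odds
Posterior odds = Prior odds × LR
               = 0.25 × 6.20
               = 1.55

Step 2: Convert to probability
P(S|E) = Posterior odds / (1 + Posterior odds)
       = 1.55 / (1 + 1.55)
       = 1.55 / 2.55
       = 0.6078

The evidence increased P(S) from 0.2000 to 0.6078.


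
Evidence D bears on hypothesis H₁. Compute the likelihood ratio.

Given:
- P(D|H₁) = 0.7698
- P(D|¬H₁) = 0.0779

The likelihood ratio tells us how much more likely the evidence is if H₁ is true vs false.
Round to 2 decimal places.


Likelihood Ratio (LR) = P(D|H₁) / P(D|¬H₁)

LR = 0.7698 / 0.0779
   = 9.88

The evidence is 9.88 times more likely if H₁ is true than if H₁ is false.
LR > 1, so observing D raises the odds in favor of H₁.


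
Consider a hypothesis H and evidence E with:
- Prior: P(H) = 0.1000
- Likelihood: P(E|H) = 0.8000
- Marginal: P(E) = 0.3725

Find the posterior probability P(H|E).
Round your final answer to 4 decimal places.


Using Bayes' theorem:

P(H|E) = P(E|H) × P(H) / P(E)
       = 0.8000 × 0.1000 / 0.3725
       = 0.08000000 / 0.3725
       = 0.2148

The evidence strengthens our belief in H.
Prior: 0.1000 → Posterior: 0.2148


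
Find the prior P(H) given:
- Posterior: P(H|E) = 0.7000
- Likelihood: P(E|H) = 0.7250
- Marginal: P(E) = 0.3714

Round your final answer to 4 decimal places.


From Bayes' theorem: P(H|E) = P(E|H) × P(H) / P(E)

Rearranging for P(H):
P(H) = P(H|E) × P(E) / P(E|H)
     = 0.7000 × 0.3714 / 0.7250
     = 0.25998000 / 0.7250
     = 0.3586


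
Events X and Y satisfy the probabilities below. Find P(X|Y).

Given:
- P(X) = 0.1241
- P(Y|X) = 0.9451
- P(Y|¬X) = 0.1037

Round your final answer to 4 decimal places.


Bayes' theorem: P(X|Y) = P(Y|X) × P(X) / P(Y)

Step 1: Calculate P(Y) using law of total probability
P(Y) = P(Y|X)P(X) + P(Y|¬X)P(¬X)
     = 0.9451 × 0.1241 + 0.1037 × 0.8759
     = 0.11728691 + 0.09083083
     = 0.20811774

Step 2: Apply Bayes' theorem
P(X|Y) = P(Y|X) × P(X) / P(Y)
       = 0.11728691 / 0.20811774
       = 0.5636


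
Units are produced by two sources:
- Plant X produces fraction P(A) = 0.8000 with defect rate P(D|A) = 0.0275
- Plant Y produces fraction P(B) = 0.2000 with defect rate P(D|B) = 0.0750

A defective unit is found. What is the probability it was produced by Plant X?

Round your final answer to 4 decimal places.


Let A = from Plant X, D = defective

Given:
- P(A) = 0.8000, P(B) = 0.2000
- P(D|A) = 0.0275, P(D|B) = 0.0750

Step 1: Find P(D)
P(D) = P(D|A)P(A) + P(D|B)P(B)
     = 0.0275 × 0.8000 + 0.0750 × 0.2000
     = 0.02200000 + 0.01500000
     = 0.03700000

Step 2: Apply Bayes' theorem
P(A|D) = P(D|A)P(A) / P(D)
       = 0.02200000 / 0.03700000
       = 0.5946


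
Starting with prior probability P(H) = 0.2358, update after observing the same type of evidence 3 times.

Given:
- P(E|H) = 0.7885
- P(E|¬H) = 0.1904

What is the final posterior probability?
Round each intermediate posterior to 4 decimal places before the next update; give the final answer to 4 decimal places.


Sequential Bayesian updating:

Initial prior: P(H) = 0.2358

Update 1:
  P(E) = 0.7885 × 0.2358 + 0.1904 × 0.7642 = 0.18592830 + 0.14550368 = 0.33143198
  P(H|E) = 0.18592830 / 0.33143198 = 0.5610

Update 2:
  P(E) = 0.7885 × 0.5610 + 0.1904 × 0.4390 = 0.44234850 + 0.08358560 = 0.52593410
  P(H|E) = 0.44234850 / 0.52593410 = 0.8411

Update 3:
  P(E) = 0.7885 × 0.8411 + 0.1904 × 0.1589 = 0.66320735 + 0.03025456 = 0.69346191
  P(H|E) = 0.66320735 / 0.69346191 = 0.9564

Final posterior: 0.9564


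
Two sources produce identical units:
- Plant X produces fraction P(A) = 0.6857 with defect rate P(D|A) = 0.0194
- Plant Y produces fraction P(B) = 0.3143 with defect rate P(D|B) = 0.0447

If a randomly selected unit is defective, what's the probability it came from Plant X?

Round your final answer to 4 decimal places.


Let A = from Plant X, D = defective

Given:
- P(A) = 0.6857, P(B) = 0.3143
- P(D|A) = 0.0194, P(D|B) = 0.0447

Step 1: Find P(D)
P(D) = P(D|A)P(A) + P(D|B)P(B)
     = 0.0194 × 0.6857 + 0.0447 × 0.3143
     = 0.01330258 + 0.01404921
     = 0.02735179

Step 2: Apply Bayes' theorem
P(A|D) = P(D|A)P(A) / P(D)
       = 0.01330258 / 0.02735179
       = 0.4864


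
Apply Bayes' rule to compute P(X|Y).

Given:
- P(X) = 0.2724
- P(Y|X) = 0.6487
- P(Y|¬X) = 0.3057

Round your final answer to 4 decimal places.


Bayes' theorem: P(X|Y) = P(Y|X) × P(X) / P(Y)

Step 1: Calculate P(Y) using law of total probability
P(Y) = P(Y|X)P(X) + P(Y|¬X)P(¬X)
     = 0.6487 × 0.2724 + 0.3057 × 0.7276
     = 0.17670588 + 0.22242732
     = 0.39913320

Step 2: Apply Bayes' theorem
P(X|Y) = P(Y|X) × P(X) / P(Y)
       = 0.17670588 / 0.39913320
       = 0.4427


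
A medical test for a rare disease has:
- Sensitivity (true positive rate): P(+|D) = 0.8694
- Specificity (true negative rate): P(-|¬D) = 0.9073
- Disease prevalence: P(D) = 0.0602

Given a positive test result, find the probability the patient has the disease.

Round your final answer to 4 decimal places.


Let D = has disease, + = positive test

Given:
- P(D) = 0.0602 (prevalence)
- P(+|D) = 0.8694 (sensitivity)
- P(-|¬D) = 0.9073 (specificity)
- P(+|¬D) = 0.0927 (false positive rate = 1 - specificity)

Step 1: Find P(+)
P(+) = P(+|D)P(D) + P(+|¬D)P(¬D)
     = 0.8694 × 0.0602 + 0.0927 × 0.9398
     = 0.05233788 + 0.08711946
     = 0.13945734

Step 2: Apply Bayes' theorem for P(D|+)
P(D|+) = P(+|D)P(D) / P(+)
       = 0.05233788 / 0.13945734
       = 0.3753


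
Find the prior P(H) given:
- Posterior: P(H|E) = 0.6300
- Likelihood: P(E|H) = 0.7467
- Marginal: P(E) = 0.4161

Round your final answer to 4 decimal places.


From Bayes' theorem: P(H|E) = P(E|H) × P(H) / P(E)

Rearranging for P(H):
P(H) = P(H|E) × P(E) / P(E|H)
     = 0.6300 × 0.4161 / 0.7467
     = 0.26214300 / 0.7467
     = 0.3511


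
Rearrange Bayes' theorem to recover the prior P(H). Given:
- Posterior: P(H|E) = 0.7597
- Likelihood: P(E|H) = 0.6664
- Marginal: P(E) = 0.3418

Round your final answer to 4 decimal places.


From Bayes' theorem: P(H|E) = P(E|H) × P(H) / P(E)

Rearranging for P(H):
P(H) = P(H|E) × P(E) / P(E|H)
     = 0.7597 × 0.3418 / 0.6664
     = 0.25966546 / 0.6664
     = 0.3897


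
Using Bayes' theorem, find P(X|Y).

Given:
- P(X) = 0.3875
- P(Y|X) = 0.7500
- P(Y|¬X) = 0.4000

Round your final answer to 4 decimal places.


Bayes' theorem: P(X|Y) = P(Y|X) × P(X) / P(Y)

Step 1: Calculate P(Y) using law of total probability
P(Y) = P(Y|X)P(X) + P(Y|¬X)P(¬X)
     = 0.7500 × 0.3875 + 0.4000 × 0.6125
     = 0.29062500 + 0.24500000
     = 0.53562500

Step 2: Apply Bayes' theorem
P(X|Y) = P(Y|X) × P(X) / P(Y)
       = 0.29062500 / 0.53562500
       = 0.5426


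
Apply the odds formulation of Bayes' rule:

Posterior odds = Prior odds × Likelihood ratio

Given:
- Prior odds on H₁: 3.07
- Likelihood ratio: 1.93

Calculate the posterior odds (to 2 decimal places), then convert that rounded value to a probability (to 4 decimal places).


Step 1: Calculate posterior odds
Posterior odds = Prior odds × LR
               = 3.07 × 1.93
               = 5.93

Step 2: Convert to probability
P(H₁|E) = Posterior odds / (1 + Posterior odds)
       = 5.93 / (1 + 5.93)
       = 5.93 / 6.93
       = 0.8557

The evidence increased P(H₁) from 0.7543 to 0.8557.


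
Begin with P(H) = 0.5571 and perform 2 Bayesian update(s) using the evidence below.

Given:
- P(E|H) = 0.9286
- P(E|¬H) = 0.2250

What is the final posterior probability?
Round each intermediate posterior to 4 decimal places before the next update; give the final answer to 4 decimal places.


Sequential Bayesian updating:

Initial prior: P(H) = 0.5571

Update 1:
  P(E) = 0.9286 × 0.5571 + 0.2250 × 0.4429 = 0.51732306 + 0.09965250 = 0.61697556
  P(H|E) = 0.51732306 / 0.61697556 = 0.8385

Update 2:
  P(E) = 0.9286 × 0.8385 + 0.2250 × 0.1615 = 0.77863110 + 0.03633750 = 0.81496860
  P(H|E) = 0.77863110 / 0.81496860 = 0.9554

Final posterior: 0.9554


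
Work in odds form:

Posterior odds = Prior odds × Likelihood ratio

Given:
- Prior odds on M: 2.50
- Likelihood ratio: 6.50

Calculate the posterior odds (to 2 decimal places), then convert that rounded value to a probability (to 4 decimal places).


Step 1: Calculate posterior odds
Posterior odds = Prior odds × LR
               = 2.50 × 6.50
               = 16.25

Step 2: Convert to probability
P(M|E) = Posterior odds / (1 + Posterior odds)
       = 16.25 / (1 + 16.25)
       = 16.25 / 17.25
       = 0.9420

The evidence increased P(M) from 0.7143 to 0.9420.


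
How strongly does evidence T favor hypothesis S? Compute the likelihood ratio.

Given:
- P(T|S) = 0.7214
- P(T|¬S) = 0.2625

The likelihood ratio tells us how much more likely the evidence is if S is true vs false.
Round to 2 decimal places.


Likelihood Ratio (LR) = P(T|S) / P(T|¬S)

LR = 0.7214 / 0.2625
   = 2.75

The evidence is 2.75 times more likely if S is true than if S is false.
Because LR exceeds 1, T is evidence for S.


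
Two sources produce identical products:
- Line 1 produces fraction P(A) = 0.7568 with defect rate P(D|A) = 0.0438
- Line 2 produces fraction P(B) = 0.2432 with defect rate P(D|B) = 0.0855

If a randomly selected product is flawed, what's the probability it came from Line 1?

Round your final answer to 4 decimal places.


Let A = from Line 1, D = flawed

Given:
- P(A) = 0.7568, P(B) = 0.2432
- P(D|A) = 0.0438, P(D|B) = 0.0855

Step 1: Find P(D)
P(D) = P(D|A)P(A) + P(D|B)P(B)
     = 0.0438 × 0.7568 + 0.0855 × 0.2432
     = 0.03314784 + 0.02079360
     = 0.05394144

Step 2: Apply Bayes' theorem
P(A|D) = P(D|A)P(A) / P(D)
       = 0.03314784 / 0.05394144
       = 0.6145


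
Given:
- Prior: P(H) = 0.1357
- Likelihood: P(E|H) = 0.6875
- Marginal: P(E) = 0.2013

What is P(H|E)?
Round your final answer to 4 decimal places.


Using Bayes' theorem:

P(H|E) = P(E|H) × P(H) / P(E)
       = 0.6875 × 0.1357 / 0.2013
       = 0.09329375 / 0.2013
       = 0.4635

The evidence strengthens our belief in H.
Prior: 0.1357 → Posterior: 0.4635


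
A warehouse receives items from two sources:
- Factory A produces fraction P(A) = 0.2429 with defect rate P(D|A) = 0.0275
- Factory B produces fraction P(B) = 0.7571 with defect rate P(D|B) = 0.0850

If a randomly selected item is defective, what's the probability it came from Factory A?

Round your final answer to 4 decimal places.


Let A = from Factory A, D = defective

Given:
- P(A) = 0.2429, P(B) = 0.7571
- P(D|A) = 0.0275, P(D|B) = 0.0850

Step 1: Find P(D)
P(D) = P(D|A)P(A) + P(D|B)P(B)
     = 0.0275 × 0.2429 + 0.0850 × 0.7571
     = 0.00667975 + 0.06435350
     = 0.07103325

Step 2: Apply Bayes' theorem
P(A|D) = P(D|A)P(A) / P(D)
       = 0.00667975 / 0.07103325
       = 0.0940


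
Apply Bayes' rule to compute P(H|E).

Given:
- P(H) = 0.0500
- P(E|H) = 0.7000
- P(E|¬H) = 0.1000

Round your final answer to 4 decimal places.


Bayes' theorem: P(H|E) = P(E|H) × P(H) / P(E)

Step 1: Calculate P(E) using law of total probability
P(E) = P(E|H)P(H) + P(E|¬H)P(¬H)
     = 0.7000 × 0.0500 + 0.1000 × 0.9500
     = 0.03500000 + 0.09500000
     = 0.13000000

Step 2: Apply Bayes' theorem
P(H|E) = P(E|H) × P(H) / P(E)
       = 0.03500000 / 0.13000000
       = 0.2692


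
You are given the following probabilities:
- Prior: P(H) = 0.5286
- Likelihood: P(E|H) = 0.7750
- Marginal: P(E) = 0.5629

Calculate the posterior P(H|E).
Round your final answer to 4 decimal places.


Using Bayes' theorem:

P(H|E) = P(E|H) × P(H) / P(E)
       = 0.7750 × 0.5286 / 0.5629
       = 0.40966500 / 0.5629
       = 0.7278

The evidence strengthens our belief in H.
Prior: 0.5286 → Posterior: 0.7278


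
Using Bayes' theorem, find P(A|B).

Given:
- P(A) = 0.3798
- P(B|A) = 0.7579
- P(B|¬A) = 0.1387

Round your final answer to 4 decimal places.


Bayes' theorem: P(A|B) = P(B|A) × P(A) / P(B)

Step 1: Calculate P(B) using law of total probability
P(B) = P(B|A)P(A) + P(B|¬A)P(¬A)
     = 0.7579 × 0.3798 + 0.1387 × 0.6202
     = 0.28785042 + 0.08602174
     = 0.37387216

Step 2: Apply Bayes' theorem
P(A|B) = P(B|A) × P(A) / P(B)
       = 0.28785042 / 0.37387216
       = 0.7699


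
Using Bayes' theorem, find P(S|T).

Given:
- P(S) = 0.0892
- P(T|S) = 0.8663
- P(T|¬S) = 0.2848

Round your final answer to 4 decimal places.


Bayes' theorem: P(S|T) = P(T|S) × P(S) / P(T)

Step 1: Calculate P(T) using law of total probability
P(T) = P(T|S)P(S) + P(T|¬S)P(¬S)
     = 0.8663 × 0.0892 + 0.2848 × 0.9108
     = 0.07727396 + 0.25939584
     = 0.33666980

Step 2: Apply Bayes' theorem
P(S|T) = P(T|S) × P(S) / P(T)
       = 0.07727396 / 0.33666980
       = 0.2295


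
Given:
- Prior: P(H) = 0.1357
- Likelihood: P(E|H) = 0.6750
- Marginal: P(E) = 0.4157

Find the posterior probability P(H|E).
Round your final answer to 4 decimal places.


Using Bayes' theorem:

P(H|E) = P(E|H) × P(H) / P(E)
       = 0.6750 × 0.1357 / 0.4157
       = 0.09159750 / 0.4157
       = 0.2203

The evidence strengthens our belief in H.
Prior: 0.1357 → Posterior: 0.2203


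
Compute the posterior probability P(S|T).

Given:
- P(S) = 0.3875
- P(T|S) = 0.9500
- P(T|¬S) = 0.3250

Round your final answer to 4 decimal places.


Bayes' theorem: P(S|T) = P(T|S) × P(S) / P(T)

Step 1: Calculate P(T) using law of total probability
P(T) = P(T|S)P(S) + P(T|¬S)P(¬S)
     = 0.9500 × 0.3875 + 0.3250 × 0.6125
     = 0.36812500 + 0.19906250
     = 0.56718750

Step 2: Apply Bayes' theorem
P(S|T) = P(T|S) × P(S) / P(T)
       = 0.36812500 / 0.56718750
       = 0.6490


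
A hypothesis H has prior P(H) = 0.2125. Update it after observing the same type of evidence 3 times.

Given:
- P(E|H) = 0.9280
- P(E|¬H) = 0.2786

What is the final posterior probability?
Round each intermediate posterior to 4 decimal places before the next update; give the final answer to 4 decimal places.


Sequential Bayesian updating:

Initial prior: P(H) = 0.2125

Update 1:
  P(E) = 0.9280 × 0.2125 + 0.2786 × 0.7875 = 0.19720000 + 0.21939750 = 0.41659750
  P(H|E) = 0.19720000 / 0.41659750 = 0.4734

Update 2:
  P(E) = 0.9280 × 0.4734 + 0.2786 × 0.5266 = 0.43931520 + 0.14671076 = 0.58602596
  P(H|E) = 0.43931520 / 0.58602596 = 0.7497

Update 3:
  P(E) = 0.9280 × 0.7497 + 0.2786 × 0.2503 = 0.69572160 + 0.06973358 = 0.76545518
  P(H|E) = 0.69572160 / 0.76545518 = 0.9089

Final posterior: 0.9089


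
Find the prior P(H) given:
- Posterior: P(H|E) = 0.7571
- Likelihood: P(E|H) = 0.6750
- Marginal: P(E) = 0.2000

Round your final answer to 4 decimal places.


From Bayes' theorem: P(H|E) = P(E|H) × P(H) / P(E)

Rearranging for P(H):
P(H) = P(H|E) × P(E) / P(E|H)
     = 0.7571 × 0.2000 / 0.6750
     = 0.15142000 / 0.6750
     = 0.2243


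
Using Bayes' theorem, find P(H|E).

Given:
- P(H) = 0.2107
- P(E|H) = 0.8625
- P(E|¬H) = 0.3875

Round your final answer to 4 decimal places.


Bayes' theorem: P(H|E) = P(E|H) × P(H) / P(E)

Step 1: Calculate P(E) using law of total probability
P(E) = P(E|H)P(H) + P(E|¬H)P(¬H)
     = 0.8625 × 0.2107 + 0.3875 × 0.7893
     = 0.18172875 + 0.30585375
     = 0.48758250

Step 2: Apply Bayes' theorem
P(H|E) = P(E|H) × P(H) / P(E)
       = 0.18172875 / 0.48758250
       = 0.3727


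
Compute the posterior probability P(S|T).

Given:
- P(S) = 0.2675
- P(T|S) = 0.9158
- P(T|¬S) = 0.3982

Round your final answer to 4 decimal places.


Bayes' theorem: P(S|T) = P(T|S) × P(S) / P(T)

Step 1: Calculate P(T) using law of total probability
P(T) = P(T|S)P(S) + P(T|¬S)P(¬S)
     = 0.9158 × 0.2675 + 0.3982 × 0.7325
     = 0.24497650 + 0.29168150
     = 0.53665800

Step 2: Apply Bayes' theorem
P(S|T) = P(T|S) × P(S) / P(T)
       = 0.24497650 / 0.53665800
       = 0.4565


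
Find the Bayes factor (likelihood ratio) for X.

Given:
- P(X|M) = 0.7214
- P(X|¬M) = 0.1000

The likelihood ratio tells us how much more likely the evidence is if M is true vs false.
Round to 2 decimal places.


Likelihood Ratio (LR) = P(X|M) / P(X|¬M)

LR = 0.7214 / 0.1000
   = 7.21

The evidence is 7.21 times more likely if M is true than if M is false.
Because LR exceeds 1, X is evidence for M.


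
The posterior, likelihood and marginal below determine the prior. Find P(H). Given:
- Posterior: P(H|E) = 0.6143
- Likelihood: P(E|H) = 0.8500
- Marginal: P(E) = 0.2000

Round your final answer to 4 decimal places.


From Bayes' theorem: P(H|E) = P(E|H) × P(H) / P(E)

Rearranging for P(H):
P(H) = P(H|E) × P(E) / P(E|H)
     = 0.6143 × 0.2000 / 0.8500
     = 0.12286000 / 0.8500
     = 0.1445


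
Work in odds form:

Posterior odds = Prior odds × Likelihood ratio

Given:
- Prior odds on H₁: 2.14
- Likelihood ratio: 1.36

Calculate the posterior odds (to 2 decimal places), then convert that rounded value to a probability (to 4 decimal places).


Step 1: Calculate posterior odds
Posterior odds = Prior odds × LR
               = 2.14 × 1.36
               = 2.91

Step 2: Convert to probability
P(H₁|E) = Posterior odds / (1 + Posterior odds)
       = 2.91 / (1 + 2.91)
       = 2.91 / 3.91
       = 0.7442

The evidence increased P(H₁) from 0.6815 to 0.7442.


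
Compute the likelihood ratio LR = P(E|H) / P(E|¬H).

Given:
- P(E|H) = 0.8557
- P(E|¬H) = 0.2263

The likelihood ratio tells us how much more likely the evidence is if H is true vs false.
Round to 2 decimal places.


Likelihood Ratio (LR) = P(E|H) / P(E|¬H)

LR = 0.8557 / 0.2263
   = 3.78

The evidence is 3.78 times more likely if H is true than if H is false.
Since LR > 1, the evidence supports H over ¬H.


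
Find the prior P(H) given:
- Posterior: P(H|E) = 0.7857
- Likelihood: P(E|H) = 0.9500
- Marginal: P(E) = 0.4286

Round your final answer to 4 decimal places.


From Bayes' theorem: P(H|E) = P(E|H) × P(H) / P(E)

Rearranging for P(H):
P(H) = P(H|E) × P(E) / P(E|H)
     = 0.7857 × 0.4286 / 0.9500
     = 0.33675102 / 0.9500
     = 0.3545


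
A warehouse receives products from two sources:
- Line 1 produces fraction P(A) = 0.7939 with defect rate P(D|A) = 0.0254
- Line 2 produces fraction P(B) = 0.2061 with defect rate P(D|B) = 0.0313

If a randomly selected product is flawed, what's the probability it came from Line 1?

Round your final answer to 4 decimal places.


Let A = from Line 1, D = flawed

Given:
- P(A) = 0.7939, P(B) = 0.2061
- P(D|A) = 0.0254, P(D|B) = 0.0313

Step 1: Find P(D)
P(D) = P(D|A)P(A) + P(D|B)P(B)
     = 0.0254 × 0.7939 + 0.0313 × 0.2061
     = 0.02016506 + 0.00645093
     = 0.02661599

Step 2: Apply Bayes' theorem
P(A|D) = P(D|A)P(A) / P(D)
       = 0.02016506 / 0.02661599
       = 0.7576


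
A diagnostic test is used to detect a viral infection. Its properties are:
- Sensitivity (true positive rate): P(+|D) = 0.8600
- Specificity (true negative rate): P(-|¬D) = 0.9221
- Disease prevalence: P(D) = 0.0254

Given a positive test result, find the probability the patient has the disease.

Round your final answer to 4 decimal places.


Let D = has disease, + = positive test

Given:
- P(D) = 0.0254 (prevalence)
- P(+|D) = 0.8600 (sensitivity)
- P(-|¬D) = 0.9221 (specificity)
- P(+|¬D) = 0.0779 (false positive rate = 1 - specificity)

Step 1: Find P(+)
P(+) = P(+|D)P(D) + P(+|¬D)P(¬D)
     = 0.8600 × 0.0254 + 0.0779 × 0.9746
     = 0.02184400 + 0.07592134
     = 0.09776534

Step 2: Apply Bayes' theorem for P(D|+)
P(D|+) = P(+|D)P(D) / P(+)
       = 0.02184400 / 0.09776534
       = 0.2234


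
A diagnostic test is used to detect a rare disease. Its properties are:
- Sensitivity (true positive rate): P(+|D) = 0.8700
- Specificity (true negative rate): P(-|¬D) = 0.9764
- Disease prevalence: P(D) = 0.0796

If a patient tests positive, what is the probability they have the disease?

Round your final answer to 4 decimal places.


Let D = has disease, + = positive test

Given:
- P(D) = 0.0796 (prevalence)
- P(+|D) = 0.8700 (sensitivity)
- P(-|¬D) = 0.9764 (specificity)
- P(+|¬D) = 0.0236 (false positive rate = 1 - specificity)

Step 1: Find P(+)
P(+) = P(+|D)P(D) + P(+|¬D)P(¬D)
     = 0.8700 × 0.0796 + 0.0236 × 0.9204
     = 0.06925200 + 0.02172144
     = 0.09097344

Step 2: Apply Bayes' theorem for P(D|+)
P(D|+) = P(+|D)P(D) / P(+)
       = 0.06925200 / 0.09097344
       = 0.7612


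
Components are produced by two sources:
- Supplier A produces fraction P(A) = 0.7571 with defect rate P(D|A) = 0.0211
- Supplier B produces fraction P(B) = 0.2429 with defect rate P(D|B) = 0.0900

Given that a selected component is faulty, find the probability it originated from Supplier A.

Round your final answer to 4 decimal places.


Let A = from Supplier A, D = faulty

Given:
- P(A) = 0.7571, P(B) = 0.2429
- P(D|A) = 0.0211, P(D|B) = 0.0900

Step 1: Find P(D)
P(D) = P(D|A)P(A) + P(D|B)P(B)
     = 0.0211 × 0.7571 + 0.0900 × 0.2429
     = 0.01597481 + 0.02186100
     = 0.03783581

Step 2: Apply Bayes' theorem
P(A|D) = P(D|A)P(A) / P(D)
       = 0.01597481 / 0.03783581
       = 0.4222


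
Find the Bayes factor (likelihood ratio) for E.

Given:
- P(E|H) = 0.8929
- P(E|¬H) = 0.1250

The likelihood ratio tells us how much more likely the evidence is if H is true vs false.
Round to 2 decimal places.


Likelihood Ratio (LR) = P(E|H) / P(E|¬H)

LR = 0.8929 / 0.1250
   = 7.14

The evidence is 7.14 times more likely if H is true than if H is false.
Because LR exceeds 1, E is evidence for H.


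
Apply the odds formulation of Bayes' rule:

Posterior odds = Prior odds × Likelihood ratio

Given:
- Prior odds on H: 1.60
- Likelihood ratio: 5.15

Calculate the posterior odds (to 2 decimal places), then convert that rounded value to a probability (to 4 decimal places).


Step 1: Calculate posterior odds
Posterior odds = Prior odds × LR
               = 1.60 × 5.15
               = 8.24

Step 2: Convert to probability
P(H|E) = Posterior odds / (1 + Posterior odds)
       = 8.24 / (1 + 8.24)
       = 8.24 / 9.24
       = 0.8918

The evidence increased P(H) from 0.6154 to 0.8918.


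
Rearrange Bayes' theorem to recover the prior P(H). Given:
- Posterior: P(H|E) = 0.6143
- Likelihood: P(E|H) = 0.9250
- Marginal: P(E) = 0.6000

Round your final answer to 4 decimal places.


From Bayes' theorem: P(H|E) = P(E|H) × P(H) / P(E)

Rearranging for P(H):
P(H) = P(H|E) × P(E) / P(E|H)
     = 0.6143 × 0.6000 / 0.9250
     = 0.36858000 / 0.9250
     = 0.3985


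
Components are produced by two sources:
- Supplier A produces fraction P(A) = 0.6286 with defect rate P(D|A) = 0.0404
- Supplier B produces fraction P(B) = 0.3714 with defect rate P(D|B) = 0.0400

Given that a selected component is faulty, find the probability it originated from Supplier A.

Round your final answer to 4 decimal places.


Let A = from Supplier A, D = faulty

Given:
- P(A) = 0.6286, P(B) = 0.3714
- P(D|A) = 0.0404, P(D|B) = 0.0400

Step 1: Find P(D)
P(D) = P(D|A)P(A) + P(D|B)P(B)
     = 0.0404 × 0.6286 + 0.0400 × 0.3714
     = 0.02539544 + 0.01485600
     = 0.04025144

Step 2: Apply Bayes' theorem
P(A|D) = P(D|A)P(A) / P(D)
       = 0.02539544 / 0.04025144
       = 0.6309


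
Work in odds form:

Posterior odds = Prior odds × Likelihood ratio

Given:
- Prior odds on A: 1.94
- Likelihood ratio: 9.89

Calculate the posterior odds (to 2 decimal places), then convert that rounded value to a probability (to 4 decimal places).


Step 1: Calculate posterior odds
Posterior odds = Prior odds × LR
               = 1.94 × 9.89
               = 19.19

Step 2: Convert to probability
P(A|E) = Posterior odds / (1 + Posterior odds)
       = 19.19 / (1 + 19.19)
       = 19.19 / 20.19
       = 0.9505

The evidence increased P(A) from 0.6599 to 0.9505.


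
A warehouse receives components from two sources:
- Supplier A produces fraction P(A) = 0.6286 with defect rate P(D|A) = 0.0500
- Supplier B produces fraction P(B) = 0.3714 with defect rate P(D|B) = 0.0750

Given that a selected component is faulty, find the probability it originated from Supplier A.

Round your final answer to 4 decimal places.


Let A = from Supplier A, D = faulty

Given:
- P(A) = 0.6286, P(B) = 0.3714
- P(D|A) = 0.0500, P(D|B) = 0.0750

Step 1: Find P(D)
P(D) = P(D|A)P(A) + P(D|B)P(B)
     = 0.0500 × 0.6286 + 0.0750 × 0.3714
     = 0.03143000 + 0.02785500
     = 0.05928500

Step 2: Apply Bayes' theorem
P(A|D) = P(D|A)P(A) / P(D)
       = 0.03143000 / 0.05928500
       = 0.5302


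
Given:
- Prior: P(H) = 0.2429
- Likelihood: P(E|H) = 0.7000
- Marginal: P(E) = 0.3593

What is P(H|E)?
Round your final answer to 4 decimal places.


Using Bayes' theorem:

P(H|E) = P(E|H) × P(H) / P(E)
       = 0.7000 × 0.2429 / 0.3593
       = 0.17003000 / 0.3593
       = 0.4732

The evidence strengthens our belief in H.
Prior: 0.2429 → Posterior: 0.4732


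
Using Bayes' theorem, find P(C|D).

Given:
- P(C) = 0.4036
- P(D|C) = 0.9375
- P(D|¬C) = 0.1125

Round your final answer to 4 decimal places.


Bayes' theorem: P(C|D) = P(D|C) × P(C) / P(D)

Step 1: Calculate P(D) using law of total probability
P(D) = P(D|C)P(C) + P(D|¬C)P(¬C)
     = 0.9375 × 0.4036 + 0.1125 × 0.5964
     = 0.37837500 + 0.06709500
     = 0.44547000

Step 2: Apply Bayes' theorem
P(C|D) = P(D|C) × P(C) / P(D)
       = 0.37837500 / 0.44547000
       = 0.8494
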